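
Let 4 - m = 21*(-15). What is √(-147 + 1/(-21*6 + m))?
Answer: I*√5475410/193 ≈ 12.124*I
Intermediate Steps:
m = 319 (m = 4 - 21*(-15) = 4 - 1*(-315) = 4 + 315 = 319)
√(-147 + 1/(-21*6 + m)) = √(-147 + 1/(-21*6 + 319)) = √(-147 + 1/(-126 + 319)) = √(-147 + 1/193) = √(-28370/193) = I*√5475410/193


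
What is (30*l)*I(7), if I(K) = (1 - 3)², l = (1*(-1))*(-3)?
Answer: 360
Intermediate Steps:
l = 3 (l = -1*(-3) = 3)
I(K) = 4 (I(K) = (-2)² = 4)
(30*l)*I(7) = (30*3)*4 = 90*4 = 360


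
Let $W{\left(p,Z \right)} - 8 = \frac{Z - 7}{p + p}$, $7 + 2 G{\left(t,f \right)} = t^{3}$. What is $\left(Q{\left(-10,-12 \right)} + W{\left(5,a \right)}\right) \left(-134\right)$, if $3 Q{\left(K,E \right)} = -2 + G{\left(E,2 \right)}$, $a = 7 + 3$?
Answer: $\frac{565882}{15} \approx 37725.0$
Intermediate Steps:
$G{\left(t,f \right)} = - \frac{7}{2} + \frac{t^{3}}{2}$
$a = 10$
$W{\left(p,Z \right)} = 8 + \frac{-7 + Z}{2 p}$ ($W{\left(p,Z \right)} = 8 + \frac{Z - 7}{p + p} = 8 + \frac{-7 + Z}{2 p}$)
$Q{\left(K,E \right)} = - \frac{11}{6} + \frac{E^{3}}{6}$ ($Q{\left(K,E \right)} = \frac{-2 + \left(- \frac{7}{2} + \frac{E^{3}}{2}\right)}{3} = \frac{- \frac{11}{2} + \frac{E^{3}}{2}}{3} = - \frac{11}{6} + \frac{E^{3}}{6}$)
$\left(Q{\left(-10,-12 \right)} + W{\left(5,a \right)}\right) \left(-134\right) = \left(\left(- \frac{11}{6} + \frac{\left(-12\right)^{3}}{6}\right) + \frac{-7 + 10 + 16 \cdot 5}{2 \cdot 5}\right) \left(-134\right) = \left(\left(- \frac{11}{6} + \frac{1}{6} \left(-1728\right)\right) + \frac{1}{2} \cdot \frac{1}{5} \left(-7 + 10 + 80\right)\right) \left(-134\right) = \left(\left(- \frac{11}{6} - 288\right) + \frac{1}{2} \cdot \frac{1}{5} \cdot 83\right) \left(-134\right) = \left(- \frac{1739}{6} + \frac{83}{10}\right) \left(-134\right) = \left(- \frac{4223}{15}\right) \left(-134\right) = \frac{565882}{15}$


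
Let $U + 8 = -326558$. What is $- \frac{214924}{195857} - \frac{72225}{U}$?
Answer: $- \frac{56041099159}{63960237062} \approx -0.87619$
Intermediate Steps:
$U = -326566$ ($U = -8 - 326558 = -326566$)
$- \frac{214924}{195857} - \frac{72225}{U} = - \frac{214924}{195857} - \frac{72225}{-326566} = \left(-214924\right) \frac{1}{195857} - - \frac{72225}{326566} = - \frac{214924}{195857} + \frac{72225}{326566} = - \frac{56041099159}{63960237062}$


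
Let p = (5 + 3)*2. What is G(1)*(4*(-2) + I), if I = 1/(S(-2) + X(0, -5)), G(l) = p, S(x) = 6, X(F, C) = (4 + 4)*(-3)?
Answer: -1160/9 ≈ -128.89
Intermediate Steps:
p = 16 (p = 8*2 = 16)
X(F, C) = -24 (X(F, C) = 8*(-3) = -24)
G(l) = 16
I = -1/18 (I = 1/(6 - 24) = 1/(-18) = -1/18 ≈ -0.055556)
G(1)*(4*(-2) + I) = 16*(4*(-2) - 1/18) = 16*(-8 - 1/18) = 16*(-145/18) = -1160/9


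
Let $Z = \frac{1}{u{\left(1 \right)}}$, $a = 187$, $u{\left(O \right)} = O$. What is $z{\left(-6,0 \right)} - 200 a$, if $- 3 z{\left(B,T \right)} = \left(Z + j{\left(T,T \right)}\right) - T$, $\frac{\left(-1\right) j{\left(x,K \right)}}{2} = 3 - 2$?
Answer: $- \frac{112199}{3} \approx -37400.0$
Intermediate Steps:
$j{\left(x,K \right)} = -2$ ($j{\left(x,K \right)} = - 2 \left(3 - 2\right) = \left(-2\right) 1 = -2$)
$Z = 1$ ($Z = 1^{-1} = 1$)
$z{\left(B,T \right)} = \frac{1}{3} + \frac{T}{3}$ ($z{\left(B,T \right)} = - \frac{\left(1 - 2\right) - T}{3} = - \frac{-1 - T}{3} = \frac{1}{3} + \frac{T}{3}$)
$z{\left(-6,0 \right)} - 200 a = \left(\frac{1}{3} + \frac{1}{3} \cdot 0\right) - 37400 = \left(\frac{1}{3} + 0\right) - 37400 = \frac{1}{3} - 37400 = - \frac{112199}{3}$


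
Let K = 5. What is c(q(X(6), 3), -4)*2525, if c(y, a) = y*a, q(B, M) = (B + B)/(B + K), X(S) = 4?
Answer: -80800/9 ≈ -8977.8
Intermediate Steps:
q(B, M) = 2*B/(5 + B) (q(B, M) = (B + B)/(B + 5) = (2*B)/(5 + B) = 2*B/(5 + B))
c(y, a) = a*y
c(q(X(6), 3), -4)*2525 = -8*4/(5 + 4)*2525 = -8*4/9*2525 = -4*8/9*2525 = -32/9*2525 = -80800/9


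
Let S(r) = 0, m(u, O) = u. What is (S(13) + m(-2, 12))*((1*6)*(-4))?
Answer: 48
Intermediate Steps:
(S(13) + m(-2, 12))*((1*6)*(-4)) = (0 - 2)*((1*6)*(-4)) = -12*(-4) = -2*(-24) = 48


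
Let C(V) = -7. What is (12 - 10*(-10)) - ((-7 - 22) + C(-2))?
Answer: 148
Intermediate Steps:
(12 - 10*(-10)) - ((-7 - 22) + C(-2)) = (12 - 10*(-10)) - ((-7 - 22) - 7) = (12 + 100) - (-29 - 7) = 112 - 1*(-36) = 112 + 36 = 148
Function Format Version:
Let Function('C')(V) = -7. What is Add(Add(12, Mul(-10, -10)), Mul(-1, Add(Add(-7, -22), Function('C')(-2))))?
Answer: 148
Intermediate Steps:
Add(Add(12, Mul(-10, -10)), Mul(-1, Add(Add(-7, -22), Function('C')(-2)))) = Add(Add(12, Mul(-10, -10)), Mul(-1, Add(Add(-7, -22), -7))) = Add(Add(12, 100), Mul(-1, Add(-29, -7))) = Add(112, Mul(-1, -36)) = Add(112, 36) = 148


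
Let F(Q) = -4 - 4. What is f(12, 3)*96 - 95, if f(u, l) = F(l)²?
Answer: 6049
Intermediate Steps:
F(Q) = -8
f(u, l) = 64 (f(u, l) = (-8)² = 64)
f(12, 3)*96 - 95 = 64*96 - 95 = 6144 - 95 = 6049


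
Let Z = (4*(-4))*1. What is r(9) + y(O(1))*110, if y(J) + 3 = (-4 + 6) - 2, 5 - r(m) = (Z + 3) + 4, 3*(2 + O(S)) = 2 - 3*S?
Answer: -316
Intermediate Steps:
O(S) = -4/3 - S (O(S) = -2 + (2 - 3*S)/3 = -2 + (2/3 - S) = -4/3 - S)
Z = -16 (Z = -16*1 = -16)
r(m) = 14 (r(m) = 5 - ((-16 + 3) + 4) = 5 - (-13 + 4) = 5 - 1*(-9) = 5 + 9 = 14)
y(J) = -3 (y(J) = -3 + ((-4 + 6) - 2) = -3 + (2 - 2) = -3 + 0 = -3)
r(9) + y(O(1))*110 = 14 - 3*110 = 14 - 330 = -316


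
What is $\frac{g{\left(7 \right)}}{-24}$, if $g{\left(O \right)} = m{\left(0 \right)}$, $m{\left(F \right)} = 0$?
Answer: $0$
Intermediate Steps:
$g{\left(O \right)} = 0$
$\frac{g{\left(7 \right)}}{-24} = \frac{1}{-24} \cdot 0 = \left(- \frac{1}{24}\right) 0 = 0$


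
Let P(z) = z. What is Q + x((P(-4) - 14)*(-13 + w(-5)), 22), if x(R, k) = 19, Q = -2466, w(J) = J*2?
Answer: -2447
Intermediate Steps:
w(J) = 2*J
Q + x((P(-4) - 14)*(-13 + w(-5)), 22) = -2466 + 19 = -2447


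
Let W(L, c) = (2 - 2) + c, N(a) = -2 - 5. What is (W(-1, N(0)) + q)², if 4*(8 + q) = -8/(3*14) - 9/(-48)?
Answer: 406465921/1806336 ≈ 225.02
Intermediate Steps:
N(a) = -7
W(L, c) = c (W(L, c) = 0 + c = c)
q = -10753/1344 (q = -8 + (-8/(3*14) - 9/(-48))/4 = -8 + (-8/42 - 9*(-1/48))/4 = -8 + (-8*1/42 + 3/16)/4 = -8 + (-4/21 + 3/16)/4 = -8 + (¼)*(-1/336) = -8 - 1/1344 = -10753/1344 ≈ -8.0007)
(W(-1, N(0)) + q)² = (-7 - 10753/1344)² = (-20161/1344)² = 406465921/1806336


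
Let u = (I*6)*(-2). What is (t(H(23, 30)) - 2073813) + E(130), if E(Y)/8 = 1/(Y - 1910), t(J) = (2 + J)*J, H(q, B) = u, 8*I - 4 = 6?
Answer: -922760012/445 ≈ -2.0736e+6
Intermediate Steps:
I = 5/4 (I = 1/2 + (1/8)*6 = 1/2 + 3/4 = 5/4 ≈ 1.2500)
u = -15 (u = ((5/4)*6)*(-2) = (15/2)*(-2) = -15)
H(q, B) = -15
t(J) = J*(2 + J)
E(Y) = 8/(-1910 + Y) (E(Y) = 8/(Y - 1910) = 8/(-1910 + Y))
(t(H(23, 30)) - 2073813) + E(130) = (-15*(2 - 15) - 2073813) + 8/(-1910 + 130) = (-15*(-13) - 2073813) + 8/(-1780) = (195 - 2073813) + 8*(-1/1780) = -2073618 - 2/445 = -922760012/445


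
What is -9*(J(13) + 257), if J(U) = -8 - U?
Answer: -2124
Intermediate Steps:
-9*(J(13) + 257) = -9*((-8 - 1*13) + 257) = -9*((-8 - 13) + 257) = -9*(-21 + 257) = -9*236 = -2124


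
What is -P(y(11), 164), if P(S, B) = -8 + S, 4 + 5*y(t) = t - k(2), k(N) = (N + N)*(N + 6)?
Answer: 13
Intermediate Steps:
k(N) = 2*N*(6 + N) (k(N) = (2*N)*(6 + N) = 2*N*(6 + N))
y(t) = -36/5 + t/5 (y(t) = -4/5 + (t - 2*2*(6 + 2))/5 = -4/5 + (t - 2*2*8)/5 = -4/5 + (t - 1*32)/5 = -4/5 + (t - 32)/5 = -4/5 + (-32 + t)/5 = -4/5 + (-32/5 + t/5) = -36/5 + t/5)
-P(y(11), 164) = -(-8 + (-36/5 + (1/5)*11)) = -(-8 + (-36/5 + 11/5)) = -(-8 - 5) = -1*(-13) = 13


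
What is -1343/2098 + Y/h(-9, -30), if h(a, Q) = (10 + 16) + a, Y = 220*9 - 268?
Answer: 3568945/35666 ≈ 100.07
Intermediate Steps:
Y = 1712 (Y = 1980 - 268 = 1712)
h(a, Q) = 26 + a
-1343/2098 + Y/h(-9, -30) = -1343/2098 + 1712/(26 - 9) = -1343*1/2098 + 1712/17 = -1343/2098 + 1712*(1/17) = -1343/2098 + 1712/17 = 3568945/35666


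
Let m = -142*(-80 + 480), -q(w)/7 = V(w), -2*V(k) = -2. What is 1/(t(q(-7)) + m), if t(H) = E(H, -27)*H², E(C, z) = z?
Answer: -1/58123 ≈ -1.7205e-5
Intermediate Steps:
V(k) = 1 (V(k) = -½*(-2) = 1)
q(w) = -7 (q(w) = -7*1 = -7)
t(H) = -27*H²
m = -56800 (m = -142*400 = -56800)
1/(t(q(-7)) + m) = 1/(-27*(-7)² - 56800) = 1/(-27*49 - 56800) = 1/(-1323 - 56800) = 1/(-58123) = -1/58123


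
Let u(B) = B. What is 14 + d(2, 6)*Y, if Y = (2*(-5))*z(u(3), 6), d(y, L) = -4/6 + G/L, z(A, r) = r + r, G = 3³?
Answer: -446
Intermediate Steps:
G = 27
z(A, r) = 2*r
d(y, L) = -⅔ + 27/L (d(y, L) = -4/6 + 27/L = -4*⅙ + 27/L = -⅔ + 27/L)
Y = -120 (Y = (2*(-5))*(2*6) = -10*12 = -120)
14 + d(2, 6)*Y = 14 + (-⅔ + 27/6)*(-120) = 14 + (-⅔ + 27*(⅙))*(-120) = 14 + (-⅔ + 9/2)*(-120) = 14 + (23/6)*(-120) = 14 - 460 = -446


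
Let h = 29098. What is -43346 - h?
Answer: -72444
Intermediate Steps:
-43346 - h = -43346 - 1*29098 = -43346 - 29098 = -72444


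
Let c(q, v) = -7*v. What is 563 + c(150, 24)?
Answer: 395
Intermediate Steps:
563 + c(150, 24) = 563 - 7*24 = 563 - 168 = 395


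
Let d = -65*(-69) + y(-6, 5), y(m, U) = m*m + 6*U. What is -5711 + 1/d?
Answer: -25990760/4551 ≈ -5711.0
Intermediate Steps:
y(m, U) = m² + 6*U
d = 4551 (d = -65*(-69) + ((-6)² + 6*5) = 4485 + (36 + 30) = 4485 + 66 = 4551)
-5711 + 1/d = -5711 + 1/4551 = -25990760/4551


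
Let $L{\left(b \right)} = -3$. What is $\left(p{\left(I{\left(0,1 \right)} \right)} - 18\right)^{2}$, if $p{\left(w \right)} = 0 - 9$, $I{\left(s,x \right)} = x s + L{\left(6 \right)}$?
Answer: $729$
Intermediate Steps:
$I{\left(s,x \right)} = -3 + s x$ ($I{\left(s,x \right)} = x s - 3 = s x - 3 = -3 + s x$)
$p{\left(w \right)} = -9$ ($p{\left(w \right)} = 0 - 9 = -9$)
$\left(p{\left(I{\left(0,1 \right)} \right)} - 18\right)^{2} = \left(-9 - 18\right)^{2} = \left(-27\right)^{2} = 729$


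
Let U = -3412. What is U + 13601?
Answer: 10189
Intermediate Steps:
U + 13601 = -3412 + 13601 = 10189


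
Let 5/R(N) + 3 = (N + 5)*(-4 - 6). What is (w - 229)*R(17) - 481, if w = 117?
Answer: -106703/223 ≈ -478.49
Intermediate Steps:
R(N) = 5/(-53 - 10*N) (R(N) = 5/(-3 + (N + 5)*(-4 - 6)) = 5/(-3 + (5 + N)*(-10)) = 5/(-3 + (-50 - 10*N)) = 5/(-53 - 10*N))
(w - 229)*R(17) - 481 = (117 - 229)*(-5/(53 + 10*17)) - 481 = -(-560)/(53 + 170) - 481 = -(-560)/223 - 481 = -112*(-5/223) - 481 = 560/223 - 481 = -106703/223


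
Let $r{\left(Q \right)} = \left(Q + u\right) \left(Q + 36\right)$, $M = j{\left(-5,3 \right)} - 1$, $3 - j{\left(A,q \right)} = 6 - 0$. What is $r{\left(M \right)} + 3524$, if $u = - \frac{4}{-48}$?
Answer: $\frac{10196}{3} \approx 3398.7$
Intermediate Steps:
$j{\left(A,q \right)} = -3$ ($j{\left(A,q \right)} = 3 - \left(6 - 0\right) = 3 - \left(6 + 0\right) = 3 - 6 = -3$)
$M = -4$ ($M = -3 - 1 = -4$)
$u = \frac{1}{12}$ ($u = \left(-4\right) \left(- \frac{1}{48}\right) = \frac{1}{12} \approx 0.083333$)
$r{\left(Q \right)} = \left(36 + Q\right) \left(\frac{1}{12} + Q\right)$ ($r{\left(Q \right)} = \left(Q + \frac{1}{12}\right) \left(Q + 36\right) = \left(\frac{1}{12} + Q\right) \left(36 + Q\right) = \left(36 + Q\right) \left(\frac{1}{12} + Q\right)$)
$r{\left(M \right)} + 3524 = \left(3 + \left(-4\right)^{2} + \frac{433}{12} \left(-4\right)\right) + 3524 = \left(3 + 16 - \frac{433}{3}\right) + 3524 = - \frac{376}{3} + 3524 = \frac{10196}{3}$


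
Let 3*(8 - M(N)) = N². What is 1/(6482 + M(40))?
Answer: 3/17870 ≈ 0.00016788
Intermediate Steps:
M(N) = 8 - N²/3
1/(6482 + M(40)) = 1/(6482 + (8 - ⅓*40²)) = 1/(6482 + (8 - ⅓*1600)) = 1/(6482 + (8 - 1600/3)) = 1/(6482 - 1576/3) = 1/(17870/3) = 3/17870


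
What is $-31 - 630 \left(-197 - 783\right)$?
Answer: $617369$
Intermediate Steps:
$-31 - 630 \left(-197 - 783\right) = -31 - -617400 = -31 + 617400 = 617369$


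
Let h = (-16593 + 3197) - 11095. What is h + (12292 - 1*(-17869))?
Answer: 5670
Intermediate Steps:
h = -24491 (h = -13396 - 11095 = -24491)
h + (12292 - 1*(-17869)) = -24491 + (12292 - 1*(-17869)) = -24491 + (12292 + 17869) = -24491 + 30161 = 5670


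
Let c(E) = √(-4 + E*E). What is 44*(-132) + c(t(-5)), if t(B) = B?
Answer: -5808 + √21 ≈ -5803.4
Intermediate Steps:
c(E) = √(-4 + E²)
44*(-132) + c(t(-5)) = 44*(-132) + √(-4 + (-5)²) = -5808 + √(-4 + 25) = -5808 + √21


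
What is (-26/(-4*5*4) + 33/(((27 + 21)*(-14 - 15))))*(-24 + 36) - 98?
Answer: -54743/580 ≈ -94.385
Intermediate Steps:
(-26/(-4*5*4) + 33/(((27 + 21)*(-14 - 15))))*(-24 + 36) - 98 = (-26/((-20*4)) + 33/((48*(-29))))*12 - 98 = (-26/(-80) + 33/(-1392))*12 - 98 = (-26*(-1/80) + 33*(-1/1392))*12 - 98 = (13/40 - 11/464)*12 - 98 = (699/2320)*12 - 98 = 2097/580 - 98 = -54743/580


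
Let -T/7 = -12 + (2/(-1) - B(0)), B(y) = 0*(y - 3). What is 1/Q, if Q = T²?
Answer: 1/9604 ≈ 0.00010412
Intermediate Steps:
B(y) = 0 (B(y) = 0*(-3 + y) = 0)
T = 98 (T = -7*(-12 + (2/(-1) - 1*0)) = -7*(-12 + (2*(-1) + 0)) = -7*(-12 + (-2 + 0)) = -7*(-12 - 2) = -7*(-14) = 98)
Q = 9604 (Q = 98² = 9604)
1/Q = 1/9604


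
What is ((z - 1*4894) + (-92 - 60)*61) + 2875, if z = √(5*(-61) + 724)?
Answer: -11291 + √419 ≈ -11271.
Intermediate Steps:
z = √419 (z = √(-305 + 724) = √419 ≈ 20.469)
((z - 1*4894) + (-92 - 60)*61) + 2875 = ((√419 - 1*4894) + (-92 - 60)*61) + 2875 = ((√419 - 4894) - 152*61) + 2875 = ((-4894 + √419) - 9272) + 2875 = (-14166 + √419) + 2875 = -11291 + √419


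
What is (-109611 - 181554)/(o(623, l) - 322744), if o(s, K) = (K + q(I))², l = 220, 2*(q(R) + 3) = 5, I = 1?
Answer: 77644/73217 ≈ 1.0605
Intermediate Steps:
q(R) = -½ (q(R) = -3 + (½)*5 = -3 + 5/2 = -½)
o(s, K) = (-½ + K)² (o(s, K) = (K - ½)² = (-½ + K)²)
(-109611 - 181554)/(o(623, l) - 322744) = (-109611 - 181554)/((-1 + 2*220)²/4 - 322744) = -291165/((-1 + 440)²/4 - 322744) = -291165/((¼)*439² - 322744) = -291165/((¼)*192721 - 322744) = -291165/(192721/4 - 322744) = -291165/(-1098255/4) = -291165*(-4/1098255) = 77644/73217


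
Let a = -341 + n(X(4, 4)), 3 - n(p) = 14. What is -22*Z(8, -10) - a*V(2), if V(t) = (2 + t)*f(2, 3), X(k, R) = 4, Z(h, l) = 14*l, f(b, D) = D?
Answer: 7304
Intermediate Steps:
V(t) = 6 + 3*t (V(t) = (2 + t)*3 = 6 + 3*t)
n(p) = -11 (n(p) = 3 - 1*14 = 3 - 14 = -11)
a = -352 (a = -341 - 11 = -352)
-22*Z(8, -10) - a*V(2) = -308*(-10) - (-352)*(6 + 3*2) = -22*(-140) - (-352)*(6 + 6) = 3080 - (-352)*12 = 3080 - 1*(-4224) = 3080 + 4224 = 7304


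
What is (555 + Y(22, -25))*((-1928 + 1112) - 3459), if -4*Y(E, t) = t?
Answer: -9597375/4 ≈ -2.3993e+6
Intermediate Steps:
Y(E, t) = -t/4
(555 + Y(22, -25))*((-1928 + 1112) - 3459) = (555 - ¼*(-25))*((-1928 + 1112) - 3459) = (555 + 25/4)*(-816 - 3459) = (2245/4)*(-4275) = -9597375/4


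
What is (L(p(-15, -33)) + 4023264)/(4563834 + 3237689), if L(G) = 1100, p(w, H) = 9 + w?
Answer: 4024364/7801523 ≈ 0.51584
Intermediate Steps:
(L(p(-15, -33)) + 4023264)/(4563834 + 3237689) = (1100 + 4023264)/(4563834 + 3237689) = 4024364/7801523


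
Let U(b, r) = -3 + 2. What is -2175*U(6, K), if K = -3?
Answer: 2175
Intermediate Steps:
U(b, r) = -1
-2175*U(6, K) = -2175*(-1) = 2175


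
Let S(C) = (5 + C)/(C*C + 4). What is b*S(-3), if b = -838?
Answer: -1676/13 ≈ -128.92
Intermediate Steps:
S(C) = (5 + C)/(4 + C**2) (S(C) = (5 + C)/(C**2 + 4) = (5 + C)/(4 + C**2))
b*S(-3) = -838*(5 - 3)/(4 + (-3)**2) = -838*2/(4 + 9) = -838*2/13 = -1676/13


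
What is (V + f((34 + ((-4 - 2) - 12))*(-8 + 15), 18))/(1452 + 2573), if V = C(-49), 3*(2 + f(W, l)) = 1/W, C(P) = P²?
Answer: 161213/270480 ≈ 0.59603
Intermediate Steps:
f(W, l) = -2 + 1/(3*W)
V = 2401 (V = (-49)² = 2401)
(V + f((34 + ((-4 - 2) - 12))*(-8 + 15), 18))/(1452 + 2573) = (2401 + (-2 + 1/(3*(((34 + ((-4 - 2) - 12))*(-8 + 15))))))/(1452 + 2573) = (2401 + (-2 + 1/(3*(((34 + (-6 - 12))*7)))))/4025 = (2401 + (-2 + 1/(3*(((34 - 18)*7)))))*(1/4025) = (2401 + (-2 + 1/(3*((16*7)))))*(1/4025) = (2401 + (-2 + (⅓)/112))*(1/4025) = (2401 + (-2 + (⅓)*(1/112)))*(1/4025) = (2401 + (-2 + 1/336))*(1/4025) = (2401 - 671/336)*(1/4025) = (806065/336)*(1/4025) = 161213/270480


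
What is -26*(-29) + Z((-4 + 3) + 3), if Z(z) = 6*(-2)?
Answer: 742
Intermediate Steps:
Z(z) = -12
-26*(-29) + Z((-4 + 3) + 3) = -26*(-29) - 12 = 754 - 12 = 742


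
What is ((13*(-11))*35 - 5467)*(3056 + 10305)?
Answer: -139916392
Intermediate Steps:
((13*(-11))*35 - 5467)*(3056 + 10305) = (-143*35 - 5467)*13361 = (-5005 - 5467)*13361 = -10472*13361 = -139916392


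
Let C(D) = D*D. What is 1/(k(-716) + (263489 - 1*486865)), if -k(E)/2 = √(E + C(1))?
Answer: I/(2*(√715 - 111688*I)) ≈ -4.4768e-6 + 1.0718e-9*I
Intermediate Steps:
C(D) = D²
k(E) = -2*√(1 + E) (k(E) = -2*√(E + 1²) = -2*√(E + 1) = -2*√(1 + E))
1/(k(-716) + (263489 - 1*486865)) = 1/(-2*√(1 - 716) + (263489 - 1*486865)) = 1/(-2*I*√715 + (263489 - 486865)) = 1/(-2*I*√715 - 223376) = 1/(-223376 - 2*I*√715)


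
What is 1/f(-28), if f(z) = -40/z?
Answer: 7/10 ≈ 0.70000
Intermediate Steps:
1/f(-28) = 1/(-40/(-28)) = 1/(-40*(-1/28)) = 1/(10/7) = 7/10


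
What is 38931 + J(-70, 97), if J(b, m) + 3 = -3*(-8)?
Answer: 38952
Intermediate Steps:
J(b, m) = 21 (J(b, m) = -3 - 3*(-8) = -3 + 24 = 21)
38931 + J(-70, 97) = 38931 + 21 = 38952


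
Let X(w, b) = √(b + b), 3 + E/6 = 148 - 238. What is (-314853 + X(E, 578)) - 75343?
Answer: -390162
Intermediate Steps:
E = -558 (E = -18 + 6*(148 - 238) = -18 + 6*(-90) = -18 - 540 = -558)
X(w, b) = √2*√b (X(w, b) = √(2*b) = √2*√b)
(-314853 + X(E, 578)) - 75343 = (-314853 + √2*√578) - 75343 = (-314853 + √2*(17*√2)) - 75343 = (-314853 + 34) - 75343 = -314819 - 75343 = -390162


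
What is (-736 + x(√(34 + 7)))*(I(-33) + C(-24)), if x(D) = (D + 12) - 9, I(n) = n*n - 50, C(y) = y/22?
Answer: -8368661/11 + 11417*√41/11 ≈ -7.5414e+5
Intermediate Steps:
C(y) = y/22 (C(y) = y*(1/22) = y/22)
I(n) = -50 + n² (I(n) = n² - 50 = -50 + n²)
x(D) = 3 + D (x(D) = (12 + D) - 9 = 3 + D)
(-736 + x(√(34 + 7)))*(I(-33) + C(-24)) = (-736 + (3 + √(34 + 7)))*((-50 + (-33)²) + (1/22)*(-24)) = (-736 + (3 + √41))*((-50 + 1089) - 12/11) = (-733 + √41)*(1039 - 12/11) = (-733 + √41)*(11417/11) = -8368661/11 + 11417*√41/11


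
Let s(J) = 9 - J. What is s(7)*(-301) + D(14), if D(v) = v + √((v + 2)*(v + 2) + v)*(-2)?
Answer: -588 - 6*√30 ≈ -620.86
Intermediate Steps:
D(v) = v - 2*√(v + (2 + v)²) (D(v) = v + √((2 + v)*(2 + v) + v)*(-2) = v + √((2 + v)² + v)*(-2) = v + √(v + (2 + v)²)*(-2) = v - 2*√(v + (2 + v)²))
s(7)*(-301) + D(14) = (9 - 1*7)*(-301) + (14 - 2*√(14 + (2 + 14)²)) = (9 - 7)*(-301) + (14 - 2*√(14 + 16²)) = 2*(-301) + (14 - 2*√(14 + 256)) = -602 + (14 - 6*√30) = -588 - 6*√30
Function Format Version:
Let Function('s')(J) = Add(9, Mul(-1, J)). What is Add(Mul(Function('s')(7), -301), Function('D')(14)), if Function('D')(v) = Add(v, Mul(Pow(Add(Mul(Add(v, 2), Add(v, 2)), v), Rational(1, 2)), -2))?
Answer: Add(-588, Mul(-6, Pow(30, Rational(1, 2)))) ≈ -620.86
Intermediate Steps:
Function('D')(v) = Add(v, Mul(-2, Pow(Add(v, Pow(Add(2, v), 2)), Rational(1, 2)))) (Function('D')(v) = Add(v, Mul(Pow(Add(Mul(Add(2, v), Add(2, v)), v), Rational(1, 2)), -2)) = Add(v, Mul(Pow(Add(Pow(Add(2, v), 2), v), Rational(1, 2)), -2)) = Add(v, Mul(Pow(Add(v, Pow(Add(2, v), 2)), Rational(1, 2)), -2)) = Add(v, Mul(-2, Pow(Add(v, Pow(Add(2, v), 2)), Rational(1, 2)))))
Add(Mul(Function('s')(7), -301), Function('D')(14)) = Add(Mul(Add(9, Mul(-1, 7)), -301), Add(14, Mul(-2, Pow(Add(14, Pow(Add(2, 14), 2)), Rational(1, 2))))) = Add(Mul(Add(9, -7), -301), Add(14, Mul(-2, Pow(Add(14, Pow(16, 2)), Rational(1, 2))))) = Add(Mul(2, -301), Add(14, Mul(-2, Pow(Add(14, 256), Rational(1, 2))))) = Add(-602, Add(14, Mul(-2, Pow(270, Rational(1, 2))))) = Add(-602, Add(14, Mul(-2, Mul(3, Pow(30, Rational(1, 2)))))) = Add(-602, Add(14, Mul(-6, Pow(30, Rational(1, 2))))) = Add(-588, Mul(-6, Pow(30, Rational(1, 2))))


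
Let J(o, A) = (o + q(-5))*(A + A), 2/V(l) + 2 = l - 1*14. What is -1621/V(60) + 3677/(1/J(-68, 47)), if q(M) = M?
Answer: -25267236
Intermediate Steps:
V(l) = 2/(-16 + l) (V(l) = 2/(-2 + (l - 1*14)) = 2/(-2 + (l - 14)) = 2/(-2 + (-14 + l)) = 2/(-16 + l))
J(o, A) = 2*A*(-5 + o) (J(o, A) = (o - 5)*(A + A) = (-5 + o)*(2*A) = 2*A*(-5 + o))
-1621/V(60) + 3677/(1/J(-68, 47)) = -1621/(2/(-16 + 60)) + 3677/(1/(2*47*(-5 - 68))) = -1621/(2/44) + 3677/(1/(2*47*(-73))) = -1621/(2*(1/44)) + 3677/(1/(-6862)) = -1621/1/22 + 3677/(-1/6862) = -1621*22 + 3677*(-6862) = -35662 - 25231574 = -25267236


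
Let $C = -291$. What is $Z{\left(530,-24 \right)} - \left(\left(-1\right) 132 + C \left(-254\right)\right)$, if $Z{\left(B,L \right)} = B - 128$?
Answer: $-73380$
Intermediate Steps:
$Z{\left(B,L \right)} = -128 + B$ ($Z{\left(B,L \right)} = B - 128 = -128 + B$)
$Z{\left(530,-24 \right)} - \left(\left(-1\right) 132 + C \left(-254\right)\right) = \left(-128 + 530\right) - \left(\left(-1\right) 132 - -73914\right) = 402 - \left(-132 + 73914\right) = 402 - 73782 = -73380$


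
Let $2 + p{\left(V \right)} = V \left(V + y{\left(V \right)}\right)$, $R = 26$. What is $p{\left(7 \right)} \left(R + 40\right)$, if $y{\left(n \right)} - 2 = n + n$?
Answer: $10494$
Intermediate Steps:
$y{\left(n \right)} = 2 + 2 n$ ($y{\left(n \right)} = 2 + \left(n + n\right) = 2 + 2 n$)
$p{\left(V \right)} = -2 + V \left(2 + 3 V\right)$ ($p{\left(V \right)} = -2 + V \left(V + \left(2 + 2 V\right)\right) = -2 + V \left(2 + 3 V\right)$)
$p{\left(7 \right)} \left(R + 40\right) = \left(-2 + 2 \cdot 7 + 3 \cdot 7^{2}\right) \left(26 + 40\right) = \left(-2 + 14 + 3 \cdot 49\right) 66 = \left(-2 + 14 + 147\right) 66 = 159 \cdot 66 = 10494$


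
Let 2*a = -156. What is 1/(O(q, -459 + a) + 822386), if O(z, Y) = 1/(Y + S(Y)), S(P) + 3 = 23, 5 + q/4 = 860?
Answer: 517/425173561 ≈ 1.2160e-6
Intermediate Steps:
a = -78 (a = (1/2)*(-156) = -78)
q = 3420 (q = -20 + 4*860 = -20 + 3440 = 3420)
S(P) = 20 (S(P) = -3 + 23 = 20)
O(z, Y) = 1/(20 + Y) (O(z, Y) = 1/(Y + 20) = 1/(20 + Y))
1/(O(q, -459 + a) + 822386) = 1/(1/(20 + (-459 - 78)) + 822386) = 1/(1/(20 - 537) + 822386) = 1/(1/(-517) + 822386) = 1/(-1/517 + 822386) = 1/(425173561/517) = 517/425173561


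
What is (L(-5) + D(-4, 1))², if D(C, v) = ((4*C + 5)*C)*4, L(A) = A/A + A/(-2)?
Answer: 128881/4 ≈ 32220.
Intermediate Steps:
L(A) = 1 - A/2 (L(A) = 1 + A*(-½) = 1 - A/2)
D(C, v) = 4*C*(5 + 4*C) (D(C, v) = ((5 + 4*C)*C)*4 = (C*(5 + 4*C))*4 = 4*C*(5 + 4*C))
(L(-5) + D(-4, 1))² = ((1 - ½*(-5)) + 4*(-4)*(5 + 4*(-4)))² = ((1 + 5/2) + 4*(-4)*(5 - 16))² = (7/2 + 4*(-4)*(-11))² = (7/2 + 176)² = (359/2)² = 128881/4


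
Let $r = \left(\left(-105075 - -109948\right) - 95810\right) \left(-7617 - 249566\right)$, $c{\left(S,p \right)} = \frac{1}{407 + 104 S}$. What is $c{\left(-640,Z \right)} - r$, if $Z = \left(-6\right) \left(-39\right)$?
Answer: $- \frac{1547150011008064}{66153} \approx -2.3387 \cdot 10^{10}$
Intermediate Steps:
$Z = 234$
$r = 23387450471$ ($r = \left(\left(-105075 + 109948\right) - 95810\right) \left(-257183\right) = \left(4873 - 95810\right) \left(-257183\right) = \left(-90937\right) \left(-257183\right) = 23387450471$)
$c{\left(-640,Z \right)} - r = \frac{1}{407 + 104 \left(-640\right)} - 23387450471 = \frac{1}{407 - 66560} - 23387450471 = \frac{1}{-66153} - 23387450471 = - \frac{1}{66153} - 23387450471 = - \frac{1547150011008064}{66153}$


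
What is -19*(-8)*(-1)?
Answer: -152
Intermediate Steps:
-19*(-8)*(-1) = 152*(-1) = -152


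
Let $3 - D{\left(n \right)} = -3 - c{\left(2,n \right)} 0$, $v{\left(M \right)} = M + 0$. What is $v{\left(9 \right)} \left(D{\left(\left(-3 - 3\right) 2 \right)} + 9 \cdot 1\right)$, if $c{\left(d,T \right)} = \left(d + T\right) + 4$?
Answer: $135$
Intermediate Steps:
$v{\left(M \right)} = M$
$c{\left(d,T \right)} = 4 + T + d$ ($c{\left(d,T \right)} = \left(T + d\right) + 4 = 4 + T + d$)
$D{\left(n \right)} = 6$ ($D{\left(n \right)} = 3 - \left(-3 - \left(4 + n + 2\right) 0\right) = 3 - \left(-3 - \left(6 + n\right) 0\right) = 3 - \left(-3 - 0\right) = 3 - \left(-3 + 0\right) = 3 - -3 = 3 + 3 = 6$)
$v{\left(9 \right)} \left(D{\left(\left(-3 - 3\right) 2 \right)} + 9 \cdot 1\right) = 9 \left(6 + 9 \cdot 1\right) = 9 \left(6 + 9\right) = 9 \cdot 15 = 135$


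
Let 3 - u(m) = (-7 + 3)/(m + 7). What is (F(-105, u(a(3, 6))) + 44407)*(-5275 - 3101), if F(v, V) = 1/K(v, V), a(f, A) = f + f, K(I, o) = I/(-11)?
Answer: -13018386832/35 ≈ -3.7195e+8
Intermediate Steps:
K(I, o) = -I/11 (K(I, o) = I*(-1/11) = -I/11)
a(f, A) = 2*f
u(m) = 3 + 4/(7 + m) (u(m) = 3 - (-7 + 3)/(m + 7) = 3 - (-4)/(7 + m) = 3 + 4/(7 + m))
F(v, V) = -11/v (F(v, V) = 1/(-v/11) = -11/v)
(F(-105, u(a(3, 6))) + 44407)*(-5275 - 3101) = (-11/(-105) + 44407)*(-5275 - 3101) = (-11*(-1/105) + 44407)*(-8376) = (11/105 + 44407)*(-8376) = (4662746/105)*(-8376) = -13018386832/35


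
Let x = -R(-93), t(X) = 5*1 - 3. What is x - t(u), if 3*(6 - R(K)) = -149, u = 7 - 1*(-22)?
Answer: -173/3 ≈ -57.667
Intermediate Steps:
u = 29 (u = 7 + 22 = 29)
R(K) = 167/3 (R(K) = 6 - ⅓*(-149) = 6 + 149/3 = 167/3)
t(X) = 2 (t(X) = 5 - 3 = 2)
x = -167/3 (x = -1*167/3 = -167/3 ≈ -55.667)
x - t(u) = -167/3 - 1*2 = -167/3 - 2 = -173/3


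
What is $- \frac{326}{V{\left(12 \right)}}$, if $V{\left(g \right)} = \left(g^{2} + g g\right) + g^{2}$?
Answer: $- \frac{163}{216} \approx -0.75463$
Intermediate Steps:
$V{\left(g \right)} = 3 g^{2}$ ($V{\left(g \right)} = \left(g^{2} + g^{2}\right) + g^{2} = 2 g^{2} + g^{2} = 3 g^{2}$)
$- \frac{326}{V{\left(12 \right)}} = - \frac{326}{3 \cdot 12^{2}} = - \frac{326}{3 \cdot 144} = - \frac{326}{432} = \left(-326\right) \frac{1}{432} = - \frac{163}{216}$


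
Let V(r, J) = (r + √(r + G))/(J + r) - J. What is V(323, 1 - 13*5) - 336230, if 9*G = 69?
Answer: -87066671/259 + 4*√186/777 ≈ -3.3616e+5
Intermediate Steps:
G = 23/3 (G = (⅑)*69 = 23/3 ≈ 7.6667)
V(r, J) = -J + (r + √(23/3 + r))/(J + r) (V(r, J) = (r + √(r + 23/3))/(J + r) - J = (r + √(23/3 + r))/(J + r) - J = -J + (r + √(23/3 + r))/(J + r))
V(323, 1 - 13*5) - 336230 = (323 - (1 - 13*5)² + √(69 + 9*323)/3 - 1*(1 - 13*5)*323)/((1 - 13*5) + 323) - 336230 = (323 - (1 - 65)² + √(69 + 2907)/3 - 1*(1 - 65)*323)/((1 - 65) + 323) - 336230 = (323 - 1*(-64)² + √2976/3 - 1*(-64)*323)/(-64 + 323) - 336230 = (323 - 1*4096 + (4*√186)/3 + 20672)/259 - 336230 = (323 - 4096 + 4*√186/3 + 20672)/259 - 336230 = (16899 + 4*√186/3)/259 - 336230 = (16899/259 + 4*√186/777) - 336230 = -87066671/259 + 4*√186/777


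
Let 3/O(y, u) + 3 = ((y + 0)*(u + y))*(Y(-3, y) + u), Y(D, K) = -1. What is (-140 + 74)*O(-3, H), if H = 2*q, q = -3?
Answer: 33/32 ≈ 1.0313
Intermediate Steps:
H = -6 (H = 2*(-3) = -6)
O(y, u) = 3/(-3 + y*(-1 + u)*(u + y)) (O(y, u) = 3/(-3 + ((y + 0)*(u + y))*(-1 + u)) = 3/(-3 + (y*(u + y))*(-1 + u)) = 3/(-3 + y*(-1 + u)*(u + y)))
(-140 + 74)*O(-3, H) = (-140 + 74)*(3/(-3 - 1*(-3)² - 6*(-3)² - 3*(-6)² - 1*(-6)*(-3))) = -198/(-3 - 1*9 - 6*9 - 3*36 - 18) = -198/(-3 - 9 - 54 - 108 - 18) = -198/(-192) = -198*(-1)/192 = -66*(-1/64) = 33/32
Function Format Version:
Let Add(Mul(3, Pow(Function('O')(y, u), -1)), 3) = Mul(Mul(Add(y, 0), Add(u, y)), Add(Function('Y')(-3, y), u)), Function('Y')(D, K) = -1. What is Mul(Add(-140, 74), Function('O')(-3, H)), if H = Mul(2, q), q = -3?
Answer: Rational(33, 32) ≈ 1.0313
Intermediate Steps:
H = -6 (H = Mul(2, -3) = -6)
Function('O')(y, u) = Mul(3, Pow(Add(-3, Mul(y, Add(-1, u), Add(u, y))), -1)) (Function('O')(y, u) = Mul(3, Pow(Add(-3, Mul(Mul(Add(y, 0), Add(u, y)), Add(-1, u))), -1)) = Mul(3, Pow(Add(-3, Mul(Mul(y, Add(u, y)), Add(-1, u))), -1)) = Mul(3, Pow(Add(-3, Mul(y, Add(-1, u), Add(u, y))), -1)))
Mul(Add(-140, 74), Function('O')(-3, H)) = Mul(Add(-140, 74), Mul(3, Pow(Add(-3, Mul(-1, Pow(-3, 2)), Mul(-6, Pow(-3, 2)), Mul(-3, Pow(-6, 2)), Mul(-1, -6, -3)), -1))) = Mul(-66, Mul(3, Pow(Add(-3, Mul(-1, 9), Mul(-6, 9), Mul(-3, 36), -18), -1))) = Mul(-66, Mul(3, Pow(Add(-3, -9, -54, -108, -18), -1))) = Mul(-66, Mul(3, Pow(-192, -1))) = Mul(-66, Mul(3, Rational(-1, 192))) = Mul(-66, Rational(-1, 64)) = Rational(33, 32)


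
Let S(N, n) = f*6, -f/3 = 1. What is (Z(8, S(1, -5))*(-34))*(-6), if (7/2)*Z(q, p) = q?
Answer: 3264/7 ≈ 466.29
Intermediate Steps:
f = -3 (f = -3*1 = -3)
S(N, n) = -18 (S(N, n) = -3*6 = -18)
Z(q, p) = 2*q/7
(Z(8, S(1, -5))*(-34))*(-6) = (((2/7)*8)*(-34))*(-6) = ((16/7)*(-34))*(-6) = -544/7*(-6) = 3264/7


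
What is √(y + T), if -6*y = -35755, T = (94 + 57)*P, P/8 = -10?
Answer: 5*I*√8814/6 ≈ 78.236*I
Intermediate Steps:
P = -80 (P = 8*(-10) = -80)
T = -12080 (T = (94 + 57)*(-80) = 151*(-80) = -12080)
y = 35755/6 (y = -⅙*(-35755) = 35755/6 ≈ 5959.2)
√(y + T) = √(35755/6 - 12080) = √(-36725/6) = 5*I*√8814/6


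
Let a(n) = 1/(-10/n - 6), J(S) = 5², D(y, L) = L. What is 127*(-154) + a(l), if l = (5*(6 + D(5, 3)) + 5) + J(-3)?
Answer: -1799351/92 ≈ -19558.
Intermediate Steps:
J(S) = 25
l = 75 (l = (5*(6 + 3) + 5) + 25 = (5*9 + 5) + 25 = (45 + 5) + 25 = 50 + 25 = 75)
a(n) = 1/(-6 - 10/n)
127*(-154) + a(l) = 127*(-154) - 1*75/(10 + 6*75) = -19558 - 1*75/(10 + 450) = -19558 - 1*75/460 = -19558 - 1*75*1/460 = -19558 - 15/92 = -1799351/92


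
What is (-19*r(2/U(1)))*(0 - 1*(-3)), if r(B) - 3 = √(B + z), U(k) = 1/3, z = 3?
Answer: -342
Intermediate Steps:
U(k) = ⅓
r(B) = 3 + √(3 + B) (r(B) = 3 + √(B + 3) = 3 + √(3 + B))
(-19*r(2/U(1)))*(0 - 1*(-3)) = (-19*(3 + √(3 + 2/(⅓))))*(0 - 1*(-3)) = (-19*(3 + √(3 + 2*3)))*(0 + 3) = -19*(3 + √(3 + 6))*3 = -19*(3 + √9)*3 = -19*(3 + 3)*3 = -19*6*3 = -114*3 = -342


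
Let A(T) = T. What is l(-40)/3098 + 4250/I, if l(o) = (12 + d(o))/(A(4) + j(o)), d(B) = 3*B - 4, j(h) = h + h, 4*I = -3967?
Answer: -500271462/116752777 ≈ -4.2849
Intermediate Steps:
I = -3967/4 (I = (¼)*(-3967) = -3967/4 ≈ -991.75)
j(h) = 2*h
d(B) = -4 + 3*B
l(o) = (8 + 3*o)/(4 + 2*o) (l(o) = (12 + (-4 + 3*o))/(4 + 2*o) = (8 + 3*o)/(4 + 2*o))
l(-40)/3098 + 4250/I = ((8 + 3*(-40))/(2*(2 - 40)))/3098 + 4250/(-3967/4) = ((½)*(8 - 120)/(-38))*(1/3098) + 4250*(-4/3967) = ((½)*(-1/38)*(-112))*(1/3098) - 17000/3967 = (28/19)*(1/3098) - 17000/3967 = 14/29431 - 17000/3967 = -500271462/116752777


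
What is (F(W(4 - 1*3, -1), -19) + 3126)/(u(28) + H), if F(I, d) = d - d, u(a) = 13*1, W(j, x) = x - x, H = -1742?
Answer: -3126/1729 ≈ -1.8080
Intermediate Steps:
W(j, x) = 0
u(a) = 13
F(I, d) = 0
(F(W(4 - 1*3, -1), -19) + 3126)/(u(28) + H) = (0 + 3126)/(13 - 1742) = 3126/(-1729) = 3126*(-1/1729) = -3126/1729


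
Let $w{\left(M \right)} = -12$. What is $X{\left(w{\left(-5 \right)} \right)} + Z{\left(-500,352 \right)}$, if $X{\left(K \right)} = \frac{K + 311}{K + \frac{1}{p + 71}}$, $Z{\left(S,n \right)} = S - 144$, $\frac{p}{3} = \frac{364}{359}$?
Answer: $- \frac{213134491}{318613} \approx -668.94$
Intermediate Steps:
$p = \frac{1092}{359}$ ($p = 3 \cdot \frac{364}{359} = \frac{1092}{359} \approx 3.0418$)
$Z{\left(S,n \right)} = -144 + S$
$X{\left(K \right)} = \frac{311 + K}{\frac{359}{26581} + K}$ ($X{\left(K \right)} = \frac{K + 311}{K + \frac{1}{\frac{1092}{359} + 71}} = \frac{311 + K}{K + \frac{1}{\frac{26581}{359}}} = \frac{311 + K}{K + \frac{359}{26581}} = \frac{311 + K}{\frac{359}{26581} + K}$)
$X{\left(w{\left(-5 \right)} \right)} + Z{\left(-500,352 \right)} = \frac{26581 \left(311 - 12\right)}{359 + 26581 \left(-12\right)} - 644 = 26581 \frac{1}{359 - 318972} \cdot 299 - 644 = 26581 \frac{1}{-318613} \cdot 299 - 644 = 26581 \left(- \frac{1}{318613}\right) 299 - 644 = - \frac{7947719}{318613} - 644 = - \frac{213134491}{318613}$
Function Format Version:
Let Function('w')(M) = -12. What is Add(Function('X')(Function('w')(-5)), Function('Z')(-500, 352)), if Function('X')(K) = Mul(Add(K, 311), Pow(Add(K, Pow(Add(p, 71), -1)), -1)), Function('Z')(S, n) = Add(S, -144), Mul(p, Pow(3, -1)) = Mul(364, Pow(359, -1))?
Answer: Rational(-213134491, 318613) ≈ -668.94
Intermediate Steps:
p = Rational(1092, 359) (p = Mul(3, Mul(364, Pow(359, -1))) = Mul(3, Mul(364, Rational(1, 359))) = Mul(3, Rational(364, 359)) = Rational(1092, 359) ≈ 3.0418)
Function('Z')(S, n) = Add(-144, S)
Function('X')(K) = Mul(Pow(Add(Rational(359, 26581), K), -1), Add(311, K)) (Function('X')(K) = Mul(Add(K, 311), Pow(Add(K, Pow(Add(Rational(1092, 359), 71), -1)), -1)) = Mul(Add(311, K), Pow(Add(K, Pow(Rational(26581, 359), -1)), -1)) = Mul(Add(311, K), Pow(Add(K, Rational(359, 26581)), -1)) = Mul(Add(311, K), Pow(Add(Rational(359, 26581), K), -1)) = Mul(Pow(Add(Rational(359, 26581), K), -1), Add(311, K)))
Add(Function('X')(Function('w')(-5)), Function('Z')(-500, 352)) = Add(Mul(26581, Pow(Add(359, Mul(26581, -12)), -1), Add(311, -12)), Add(-144, -500)) = Add(Mul(26581, Pow(Add(359, -318972), -1), 299), -644) = Add(Mul(26581, Pow(-318613, -1), 299), -644) = Add(Mul(26581, Rational(-1, 318613), 299), -644) = Add(Rational(-7947719, 318613), -644) = Rational(-213134491, 318613)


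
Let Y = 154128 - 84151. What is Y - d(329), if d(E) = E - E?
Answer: 69977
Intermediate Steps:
Y = 69977
d(E) = 0
Y - d(329) = 69977 - 1*0 = 69977 + 0 = 69977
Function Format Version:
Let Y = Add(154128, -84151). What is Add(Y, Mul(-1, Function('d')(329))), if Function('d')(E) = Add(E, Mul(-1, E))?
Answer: 69977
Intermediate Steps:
Y = 69977
Function('d')(E) = 0
Add(Y, Mul(-1, Function('d')(329))) = Add(69977, Mul(-1, 0)) = Add(69977, 0) = 69977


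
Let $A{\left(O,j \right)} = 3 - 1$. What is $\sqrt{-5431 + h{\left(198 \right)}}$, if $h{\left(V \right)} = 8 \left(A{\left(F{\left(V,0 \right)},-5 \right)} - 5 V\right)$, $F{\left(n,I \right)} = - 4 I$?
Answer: $i \sqrt{13335} \approx 115.48 i$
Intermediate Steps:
$A{\left(O,j \right)} = 2$ ($A{\left(O,j \right)} = 3 - 1 = 2$)
$h{\left(V \right)} = 16 - 40 V$ ($h{\left(V \right)} = 8 \left(2 - 5 V\right) = 16 - 40 V$)
$\sqrt{-5431 + h{\left(198 \right)}} = \sqrt{-5431 + \left(16 - 7920\right)} = \sqrt{-5431 - 7904} = \sqrt{-13335} = i \sqrt{13335}$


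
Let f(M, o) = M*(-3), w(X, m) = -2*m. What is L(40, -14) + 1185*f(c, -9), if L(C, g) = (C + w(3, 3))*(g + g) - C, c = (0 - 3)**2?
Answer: -32987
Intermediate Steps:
c = 9 (c = (-3)**2 = 9)
f(M, o) = -3*M
L(C, g) = -C + 2*g*(-6 + C) (L(C, g) = (C - 2*3)*(g + g) - C = (C - 6)*(2*g) - C = (-6 + C)*(2*g) - C = 2*g*(-6 + C) - C = -C + 2*g*(-6 + C))
L(40, -14) + 1185*f(c, -9) = (-1*40 - 12*(-14) + 2*40*(-14)) + 1185*(-3*9) = (-40 + 168 - 1120) + 1185*(-27) = -992 - 31995 = -32987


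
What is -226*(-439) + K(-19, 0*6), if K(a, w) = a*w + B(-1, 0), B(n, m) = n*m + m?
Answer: 99214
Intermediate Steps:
B(n, m) = m + m*n (B(n, m) = m*n + m = m + m*n)
K(a, w) = a*w (K(a, w) = a*w + 0*(1 - 1) = a*w + 0*0 = a*w + 0 = a*w)
-226*(-439) + K(-19, 0*6) = -226*(-439) - 0*6 = 99214 - 19*0 = 99214 + 0 = 99214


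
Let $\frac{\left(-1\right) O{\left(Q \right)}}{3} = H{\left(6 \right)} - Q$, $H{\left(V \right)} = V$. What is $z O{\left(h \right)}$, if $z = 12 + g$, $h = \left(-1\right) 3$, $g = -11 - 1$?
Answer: $0$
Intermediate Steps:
$g = -12$ ($g = -11 - 1 = -12$)
$h = -3$
$z = 0$ ($z = 12 - 12 = 0$)
$O{\left(Q \right)} = -18 + 3 Q$ ($O{\left(Q \right)} = - 3 \left(6 - Q\right) = -18 + 3 Q$)
$z O{\left(h \right)} = 0 \left(-18 + 3 \left(-3\right)\right) = 0 \left(-18 - 9\right) = 0 \left(-27\right) = 0$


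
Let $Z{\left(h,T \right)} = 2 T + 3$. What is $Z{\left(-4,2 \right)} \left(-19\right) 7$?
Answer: $-931$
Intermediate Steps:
$Z{\left(h,T \right)} = 3 + 2 T$
$Z{\left(-4,2 \right)} \left(-19\right) 7 = \left(3 + 2 \cdot 2\right) \left(-19\right) 7 = \left(3 + 4\right) \left(-19\right) 7 = 7 \left(-19\right) 7 = \left(-133\right) 7 = -931$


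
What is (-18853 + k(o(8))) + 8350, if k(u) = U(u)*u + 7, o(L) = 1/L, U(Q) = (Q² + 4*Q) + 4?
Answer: -5373663/512 ≈ -10495.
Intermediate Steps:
U(Q) = 4 + Q² + 4*Q
k(u) = 7 + u*(4 + u² + 4*u) (k(u) = (4 + u² + 4*u)*u + 7 = u*(4 + u² + 4*u) + 7 = 7 + u*(4 + u² + 4*u))
(-18853 + k(o(8))) + 8350 = (-18853 + (7 + (4 + (1/8)² + 4/8)/8)) + 8350 = (-18853 + (7 + (4 + (⅛)² + 4*(⅛))/8)) + 8350 = (-18853 + (7 + (4 + 1/64 + ½)/8)) + 8350 = (-18853 + (7 + (⅛)*(289/64))) + 8350 = (-18853 + (7 + 289/512)) + 8350 = (-18853 + 3873/512) + 8350 = -9648863/512 + 8350 = -5373663/512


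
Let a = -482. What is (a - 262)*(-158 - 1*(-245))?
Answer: -64728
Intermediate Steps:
(a - 262)*(-158 - 1*(-245)) = (-482 - 262)*(-158 - 1*(-245)) = -744*(-158 + 245) = -744*87 = -64728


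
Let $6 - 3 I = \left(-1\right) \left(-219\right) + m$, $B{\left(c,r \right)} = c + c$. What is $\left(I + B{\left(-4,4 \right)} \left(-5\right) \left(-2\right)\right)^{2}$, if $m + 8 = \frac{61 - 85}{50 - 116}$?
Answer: $\frac{2666689}{121} \approx 22039.0$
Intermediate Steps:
$m = - \frac{84}{11}$ ($m = -8 + \frac{61 - 85}{50 - 116} = -8 - \frac{24}{-66} = -8 - - \frac{4}{11} = -8 + \frac{4}{11} = - \frac{84}{11} \approx -7.6364$)
$B{\left(c,r \right)} = 2 c$
$I = - \frac{753}{11}$ ($I = 2 - \frac{\left(-1\right) \left(-219\right) - \frac{84}{11}}{3} = 2 - \frac{219 - \frac{84}{11}}{3} = 2 - \frac{775}{11} = - \frac{753}{11} \approx -68.455$)
$\left(I + B{\left(-4,4 \right)} \left(-5\right) \left(-2\right)\right)^{2} = \left(- \frac{753}{11} + 2 \left(-4\right) \left(-5\right) \left(-2\right)\right)^{2} = \left(- \frac{753}{11} + \left(-8\right) \left(-5\right) \left(-2\right)\right)^{2} = \left(- \frac{753}{11} + 40 \left(-2\right)\right)^{2} = \left(- \frac{753}{11} - 80\right)^{2} = \left(- \frac{1633}{11}\right)^{2} = \frac{2666689}{121}$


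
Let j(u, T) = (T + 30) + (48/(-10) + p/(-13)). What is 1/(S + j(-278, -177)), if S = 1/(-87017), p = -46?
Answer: -5656105/838582894 ≈ -0.0067448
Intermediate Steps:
j(u, T) = 1868/65 + T (j(u, T) = (T + 30) + (48/(-10) - 46/(-13)) = (30 + T) + (48*(-1/10) - 46*(-1/13)) = (30 + T) + (-24/5 + 46/13) = (30 + T) - 82/65 = 1868/65 + T)
S = -1/87017 ≈ -1.1492e-5
1/(S + j(-278, -177)) = 1/(-1/87017 + (1868/65 - 177)) = 1/(-1/87017 - 9637/65) = 1/(-838582894/5656105) = -5656105/838582894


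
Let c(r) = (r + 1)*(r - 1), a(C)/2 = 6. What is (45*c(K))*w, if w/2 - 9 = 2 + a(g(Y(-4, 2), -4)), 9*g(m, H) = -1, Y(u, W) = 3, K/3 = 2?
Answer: 72450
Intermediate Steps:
K = 6 (K = 3*2 = 6)
g(m, H) = -1/9 (g(m, H) = (1/9)*(-1) = -1/9)
a(C) = 12 (a(C) = 2*6 = 12)
c(r) = (1 + r)*(-1 + r)
w = 46 (w = 18 + 2*(2 + 12) = 18 + 2*14 = 18 + 28 = 46)
(45*c(K))*w = (45*(-1 + 6**2))*46 = (45*(-1 + 36))*46 = (45*35)*46 = 1575*46 = 72450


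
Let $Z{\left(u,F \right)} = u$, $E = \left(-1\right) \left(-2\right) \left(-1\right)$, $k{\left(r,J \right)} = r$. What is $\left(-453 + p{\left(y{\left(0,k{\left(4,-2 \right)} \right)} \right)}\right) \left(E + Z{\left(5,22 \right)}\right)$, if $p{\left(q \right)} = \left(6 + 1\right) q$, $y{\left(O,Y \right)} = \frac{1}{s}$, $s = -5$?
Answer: $- \frac{6816}{5} \approx -1363.2$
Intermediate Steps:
$E = -2$ ($E = 2 \left(-1\right) = -2$)
$y{\left(O,Y \right)} = - \frac{1}{5}$ ($y{\left(O,Y \right)} = \frac{1}{-5} = - \frac{1}{5}$)
$p{\left(q \right)} = 7 q$
$\left(-453 + p{\left(y{\left(0,k{\left(4,-2 \right)} \right)} \right)}\right) \left(E + Z{\left(5,22 \right)}\right) = \left(-453 + 7 \left(- \frac{1}{5}\right)\right) \left(-2 + 5\right) = \left(-453 - \frac{7}{5}\right) 3 = \left(- \frac{2272}{5}\right) 3 = - \frac{6816}{5}$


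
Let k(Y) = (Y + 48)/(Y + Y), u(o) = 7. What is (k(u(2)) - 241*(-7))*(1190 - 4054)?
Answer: -33899736/7 ≈ -4.8428e+6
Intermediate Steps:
k(Y) = (48 + Y)/(2*Y) (k(Y) = (48 + Y)/((2*Y)) = (48 + Y)*(1/(2*Y)) = (48 + Y)/(2*Y))
(k(u(2)) - 241*(-7))*(1190 - 4054) = ((½)*(48 + 7)/7 - 241*(-7))*(1190 - 4054) = ((½)*(⅐)*55 + 1687)*(-2864) = (55/14 + 1687)*(-2864) = (23673/14)*(-2864) = -33899736/7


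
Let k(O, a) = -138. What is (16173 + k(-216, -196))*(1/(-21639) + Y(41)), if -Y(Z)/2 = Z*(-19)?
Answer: 180198983545/7213 ≈ 2.4983e+7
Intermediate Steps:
Y(Z) = 38*Z (Y(Z) = -2*Z*(-19) = -(-38)*Z = 38*Z)
(16173 + k(-216, -196))*(1/(-21639) + Y(41)) = (16173 - 138)*(1/(-21639) + 38*41) = 16035*(-1/21639 + 1558) = 16035*(33713561/21639) = 180198983545/7213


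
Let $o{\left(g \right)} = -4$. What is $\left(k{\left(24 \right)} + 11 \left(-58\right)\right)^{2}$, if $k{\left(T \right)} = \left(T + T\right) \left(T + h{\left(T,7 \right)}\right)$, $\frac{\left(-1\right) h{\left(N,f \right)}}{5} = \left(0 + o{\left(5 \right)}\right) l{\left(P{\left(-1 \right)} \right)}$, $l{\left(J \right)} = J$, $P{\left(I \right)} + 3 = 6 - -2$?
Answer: $28238596$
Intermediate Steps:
$P{\left(I \right)} = 5$ ($P{\left(I \right)} = -3 + \left(6 - -2\right) = -3 + \left(6 + 2\right) = -3 + 8 = 5$)
$h{\left(N,f \right)} = 100$ ($h{\left(N,f \right)} = - 5 \left(0 - 4\right) 5 = - 5 \left(\left(-4\right) 5\right) = \left(-5\right) \left(-20\right) = 100$)
$k{\left(T \right)} = 2 T \left(100 + T\right)$ ($k{\left(T \right)} = \left(T + T\right) \left(T + 100\right) = 2 T \left(100 + T\right)$)
$\left(k{\left(24 \right)} + 11 \left(-58\right)\right)^{2} = \left(2 \cdot 24 \left(100 + 24\right) + 11 \left(-58\right)\right)^{2} = \left(2 \cdot 24 \cdot 124 - 638\right)^{2} = \left(5952 - 638\right)^{2} = 5314^{2} = 28238596$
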